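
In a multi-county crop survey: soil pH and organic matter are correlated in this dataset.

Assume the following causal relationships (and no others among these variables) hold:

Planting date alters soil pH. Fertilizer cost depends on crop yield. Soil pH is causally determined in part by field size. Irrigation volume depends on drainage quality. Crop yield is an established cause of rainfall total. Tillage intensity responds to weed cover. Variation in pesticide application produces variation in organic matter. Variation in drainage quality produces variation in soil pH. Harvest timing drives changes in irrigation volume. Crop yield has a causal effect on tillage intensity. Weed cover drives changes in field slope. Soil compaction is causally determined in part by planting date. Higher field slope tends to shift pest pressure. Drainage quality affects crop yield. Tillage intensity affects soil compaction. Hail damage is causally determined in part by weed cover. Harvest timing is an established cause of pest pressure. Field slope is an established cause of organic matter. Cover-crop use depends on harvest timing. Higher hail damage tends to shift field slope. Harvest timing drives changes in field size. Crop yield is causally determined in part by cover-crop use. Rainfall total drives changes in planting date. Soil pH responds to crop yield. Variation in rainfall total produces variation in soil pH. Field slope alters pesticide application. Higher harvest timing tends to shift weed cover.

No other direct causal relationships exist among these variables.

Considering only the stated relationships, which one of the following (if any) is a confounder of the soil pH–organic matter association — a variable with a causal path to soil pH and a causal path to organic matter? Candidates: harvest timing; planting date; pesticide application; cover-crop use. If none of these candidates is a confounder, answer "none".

Harvest timing causes soil pH (harvest timing → field size → soil pH) and also causes organic matter (harvest timing → weed cover → field slope → organic matter); it is a common cause of both.
Each of the other candidates lacks a causal path to at least one of soil pH and organic matter, so they do not confound the relationship.

harvest timing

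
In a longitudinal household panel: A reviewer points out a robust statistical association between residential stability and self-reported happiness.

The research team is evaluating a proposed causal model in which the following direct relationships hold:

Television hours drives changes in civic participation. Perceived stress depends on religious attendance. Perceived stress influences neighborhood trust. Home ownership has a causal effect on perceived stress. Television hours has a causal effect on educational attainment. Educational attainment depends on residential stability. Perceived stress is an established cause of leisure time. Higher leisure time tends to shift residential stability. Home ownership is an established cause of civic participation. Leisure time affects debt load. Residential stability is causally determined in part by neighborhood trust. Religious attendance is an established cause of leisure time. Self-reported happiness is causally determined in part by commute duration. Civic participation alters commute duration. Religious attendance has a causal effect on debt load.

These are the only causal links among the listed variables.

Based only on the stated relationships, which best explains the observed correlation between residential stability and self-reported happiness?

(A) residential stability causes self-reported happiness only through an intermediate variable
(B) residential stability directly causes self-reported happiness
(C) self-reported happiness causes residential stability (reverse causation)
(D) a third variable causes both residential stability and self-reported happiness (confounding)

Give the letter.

D

Home ownership causes residential stability (home ownership → perceived stress → neighborhood trust → residential stability) and self-reported happiness (home ownership → civic participation → commute duration → self-reported happiness) — a common cause creating the correlation.
There is no stated path from residential stability to self-reported happiness or from self-reported happiness to residential stability, so neither direct nor reverse causation applies.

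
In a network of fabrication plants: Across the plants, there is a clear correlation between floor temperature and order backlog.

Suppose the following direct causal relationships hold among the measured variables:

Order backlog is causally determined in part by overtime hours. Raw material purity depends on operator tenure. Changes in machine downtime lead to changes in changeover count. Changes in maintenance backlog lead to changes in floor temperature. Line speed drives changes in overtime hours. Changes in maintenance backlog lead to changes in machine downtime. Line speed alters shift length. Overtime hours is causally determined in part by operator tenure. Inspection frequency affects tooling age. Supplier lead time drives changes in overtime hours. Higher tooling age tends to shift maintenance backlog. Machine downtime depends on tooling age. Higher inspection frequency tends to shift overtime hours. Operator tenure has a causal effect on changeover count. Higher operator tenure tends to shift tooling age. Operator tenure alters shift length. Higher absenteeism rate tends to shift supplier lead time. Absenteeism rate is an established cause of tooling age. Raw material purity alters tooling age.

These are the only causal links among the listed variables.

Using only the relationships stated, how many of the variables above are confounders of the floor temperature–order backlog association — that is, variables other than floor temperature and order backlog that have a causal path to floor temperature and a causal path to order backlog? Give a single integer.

3

The common causes are: absenteeism rate (to floor temperature via absenteeism rate → tooling age → maintenance backlog → floor temperature; to order backlog via absenteeism rate → supplier lead time → overtime hours → order backlog); inspection frequency (to floor temperature via inspection frequency → tooling age → maintenance backlog → floor temperature; to order backlog via inspection frequency → overtime hours → order backlog); operator tenure (to floor temperature via operator tenure → tooling age → maintenance backlog → floor temperature; to order backlog via operator tenure → overtime hours → order backlog).
Every other variable lacks a causal path to at least one of floor temperature and order backlog.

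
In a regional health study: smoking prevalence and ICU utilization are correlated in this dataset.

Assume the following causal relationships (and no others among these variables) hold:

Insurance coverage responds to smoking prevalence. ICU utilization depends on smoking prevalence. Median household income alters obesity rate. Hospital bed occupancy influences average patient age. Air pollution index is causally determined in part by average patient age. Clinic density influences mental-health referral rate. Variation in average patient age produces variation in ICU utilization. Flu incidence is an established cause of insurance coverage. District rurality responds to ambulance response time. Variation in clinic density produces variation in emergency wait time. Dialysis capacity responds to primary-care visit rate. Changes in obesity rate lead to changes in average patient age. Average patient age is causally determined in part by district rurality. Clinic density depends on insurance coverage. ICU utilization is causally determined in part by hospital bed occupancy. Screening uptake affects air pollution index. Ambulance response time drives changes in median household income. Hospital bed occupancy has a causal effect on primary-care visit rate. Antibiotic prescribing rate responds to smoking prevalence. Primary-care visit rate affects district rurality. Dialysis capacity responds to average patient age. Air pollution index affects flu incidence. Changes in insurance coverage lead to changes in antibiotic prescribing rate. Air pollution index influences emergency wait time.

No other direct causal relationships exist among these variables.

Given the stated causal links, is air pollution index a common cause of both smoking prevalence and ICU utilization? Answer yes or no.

Air pollution index has no stated causal path to either smoking prevalence or ICU utilization. A confounder must cause both variables, so air pollution index does not qualify.

no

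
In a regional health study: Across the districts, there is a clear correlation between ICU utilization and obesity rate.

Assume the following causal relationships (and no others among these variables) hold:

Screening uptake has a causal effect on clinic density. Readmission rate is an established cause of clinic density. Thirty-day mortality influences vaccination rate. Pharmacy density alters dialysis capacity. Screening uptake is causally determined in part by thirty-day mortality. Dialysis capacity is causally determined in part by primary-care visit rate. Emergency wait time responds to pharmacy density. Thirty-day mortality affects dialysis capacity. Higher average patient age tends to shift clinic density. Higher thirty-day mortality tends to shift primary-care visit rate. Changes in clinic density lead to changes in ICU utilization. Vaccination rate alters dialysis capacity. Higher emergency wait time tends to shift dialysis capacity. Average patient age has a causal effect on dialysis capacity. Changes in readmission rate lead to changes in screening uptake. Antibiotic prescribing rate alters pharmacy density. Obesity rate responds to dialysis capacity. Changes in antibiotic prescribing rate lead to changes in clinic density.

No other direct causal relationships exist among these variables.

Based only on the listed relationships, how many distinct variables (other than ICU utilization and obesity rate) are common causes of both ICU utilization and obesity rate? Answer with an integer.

The common causes are: antibiotic prescribing rate (to ICU utilization via antibiotic prescribing rate → clinic density → ICU utilization; to obesity rate via antibiotic prescribing rate → pharmacy density → dialysis capacity → obesity rate); average patient age (to ICU utilization via average patient age → clinic density → ICU utilization; to obesity rate via average patient age → dialysis capacity → obesity rate); thirty-day mortality (to ICU utilization via thirty-day mortality → screening uptake → clinic density → ICU utilization; to obesity rate via thirty-day mortality → dialysis capacity → obesity rate).
Every other variable lacks a causal path to at least one of ICU utilization and obesity rate.

3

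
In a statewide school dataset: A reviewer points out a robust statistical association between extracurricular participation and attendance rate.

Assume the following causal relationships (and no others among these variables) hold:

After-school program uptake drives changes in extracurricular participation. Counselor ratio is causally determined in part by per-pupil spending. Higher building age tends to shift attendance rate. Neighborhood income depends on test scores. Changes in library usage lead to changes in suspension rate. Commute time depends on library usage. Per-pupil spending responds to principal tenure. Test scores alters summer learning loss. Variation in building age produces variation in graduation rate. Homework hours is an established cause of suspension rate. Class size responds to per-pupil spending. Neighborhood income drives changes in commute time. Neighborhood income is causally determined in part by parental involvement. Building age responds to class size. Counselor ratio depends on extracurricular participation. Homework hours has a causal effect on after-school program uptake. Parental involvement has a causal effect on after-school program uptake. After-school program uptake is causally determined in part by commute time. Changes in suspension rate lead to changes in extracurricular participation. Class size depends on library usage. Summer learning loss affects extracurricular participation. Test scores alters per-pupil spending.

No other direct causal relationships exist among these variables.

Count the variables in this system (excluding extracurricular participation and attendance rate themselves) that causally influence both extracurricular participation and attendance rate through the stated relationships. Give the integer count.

The common causes are: library usage (to extracurricular participation via library usage → suspension rate → extracurricular participation; to attendance rate via library usage → class size → building age → attendance rate); test scores (to extracurricular participation via test scores → summer learning loss → extracurricular participation; to attendance rate via test scores → per-pupil spending → class size → building age → attendance rate).
Every other variable lacks a causal path to at least one of extracurricular participation and attendance rate.

2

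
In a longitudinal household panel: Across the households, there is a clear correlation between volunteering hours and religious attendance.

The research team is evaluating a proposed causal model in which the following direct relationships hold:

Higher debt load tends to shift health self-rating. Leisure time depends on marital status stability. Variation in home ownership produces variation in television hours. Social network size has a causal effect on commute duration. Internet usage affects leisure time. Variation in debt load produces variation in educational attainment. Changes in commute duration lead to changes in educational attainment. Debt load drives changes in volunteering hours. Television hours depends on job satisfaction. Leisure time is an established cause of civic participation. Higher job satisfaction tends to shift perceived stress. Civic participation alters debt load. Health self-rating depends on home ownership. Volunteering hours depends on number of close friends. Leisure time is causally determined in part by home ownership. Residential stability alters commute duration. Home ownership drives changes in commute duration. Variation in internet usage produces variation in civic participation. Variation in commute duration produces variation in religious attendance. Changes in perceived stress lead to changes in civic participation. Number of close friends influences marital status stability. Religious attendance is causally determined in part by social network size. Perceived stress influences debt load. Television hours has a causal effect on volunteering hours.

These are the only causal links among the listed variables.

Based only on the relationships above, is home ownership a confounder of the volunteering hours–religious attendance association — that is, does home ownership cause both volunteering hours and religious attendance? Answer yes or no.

Home ownership has a causal path to volunteering hours (home ownership → television hours → volunteering hours) and to religious attendance (home ownership → commute duration → religious attendance), so it is a common cause of both — a confounder.

yes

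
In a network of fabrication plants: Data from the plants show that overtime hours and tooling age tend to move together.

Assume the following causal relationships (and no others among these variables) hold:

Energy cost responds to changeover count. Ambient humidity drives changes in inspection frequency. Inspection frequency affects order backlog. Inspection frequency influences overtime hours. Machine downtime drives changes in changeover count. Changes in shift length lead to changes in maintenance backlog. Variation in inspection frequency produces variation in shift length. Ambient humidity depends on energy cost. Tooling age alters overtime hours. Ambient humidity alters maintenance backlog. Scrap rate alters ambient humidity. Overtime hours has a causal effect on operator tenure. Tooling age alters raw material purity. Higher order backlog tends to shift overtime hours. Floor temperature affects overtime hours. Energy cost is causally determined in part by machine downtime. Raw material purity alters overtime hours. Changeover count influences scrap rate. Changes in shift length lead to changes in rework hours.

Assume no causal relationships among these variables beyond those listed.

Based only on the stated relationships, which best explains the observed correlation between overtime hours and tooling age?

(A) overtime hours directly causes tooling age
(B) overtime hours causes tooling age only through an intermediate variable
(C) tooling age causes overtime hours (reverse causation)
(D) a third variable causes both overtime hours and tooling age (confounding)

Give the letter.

The stated link runs tooling age → overtime hours; overtime hours has no causal path to tooling age. No variable causes both, so confounding is ruled out. The correlation reflects reverse causation.

C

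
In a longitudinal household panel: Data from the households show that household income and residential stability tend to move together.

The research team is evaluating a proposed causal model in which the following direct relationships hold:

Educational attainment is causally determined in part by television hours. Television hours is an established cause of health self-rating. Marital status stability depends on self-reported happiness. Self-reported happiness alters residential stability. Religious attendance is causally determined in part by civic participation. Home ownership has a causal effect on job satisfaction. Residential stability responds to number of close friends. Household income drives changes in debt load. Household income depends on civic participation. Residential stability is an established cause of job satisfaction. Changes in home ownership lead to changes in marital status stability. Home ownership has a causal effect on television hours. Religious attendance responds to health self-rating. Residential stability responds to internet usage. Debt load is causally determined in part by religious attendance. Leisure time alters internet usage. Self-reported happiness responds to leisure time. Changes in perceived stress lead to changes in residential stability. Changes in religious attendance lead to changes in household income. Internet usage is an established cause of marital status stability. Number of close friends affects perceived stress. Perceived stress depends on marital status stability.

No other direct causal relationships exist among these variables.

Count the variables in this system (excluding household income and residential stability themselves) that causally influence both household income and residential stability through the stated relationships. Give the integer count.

1

The common causes are: home ownership (to household income via home ownership → television hours → health self-rating → religious attendance → household income; to residential stability via home ownership → marital status stability → perceived stress → residential stability).
Every other variable lacks a causal path to at least one of household income and residential stability.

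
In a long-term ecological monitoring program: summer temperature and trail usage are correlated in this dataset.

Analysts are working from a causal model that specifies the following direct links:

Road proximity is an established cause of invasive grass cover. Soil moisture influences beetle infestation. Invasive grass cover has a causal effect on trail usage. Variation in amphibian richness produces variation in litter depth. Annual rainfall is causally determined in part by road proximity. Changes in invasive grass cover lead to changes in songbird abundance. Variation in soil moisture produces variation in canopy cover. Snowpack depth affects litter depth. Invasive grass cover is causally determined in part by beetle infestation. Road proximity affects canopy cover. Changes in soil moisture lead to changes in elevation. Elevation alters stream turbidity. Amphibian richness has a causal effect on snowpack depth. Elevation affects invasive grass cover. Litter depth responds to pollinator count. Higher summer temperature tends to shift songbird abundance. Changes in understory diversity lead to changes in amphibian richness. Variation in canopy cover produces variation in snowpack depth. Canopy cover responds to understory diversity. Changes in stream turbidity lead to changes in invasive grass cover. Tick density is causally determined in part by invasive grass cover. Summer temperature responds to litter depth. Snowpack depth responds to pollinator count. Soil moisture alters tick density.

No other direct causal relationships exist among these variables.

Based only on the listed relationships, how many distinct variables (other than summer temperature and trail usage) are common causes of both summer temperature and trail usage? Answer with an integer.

The common causes are: road proximity (to summer temperature via road proximity → canopy cover → snowpack depth → litter depth → summer temperature; to trail usage via road proximity → invasive grass cover → trail usage); soil moisture (to summer temperature via soil moisture → canopy cover → snowpack depth → litter depth → summer temperature; to trail usage via soil moisture → elevation → invasive grass cover → trail usage).
Every other variable lacks a causal path to at least one of summer temperature and trail usage.

2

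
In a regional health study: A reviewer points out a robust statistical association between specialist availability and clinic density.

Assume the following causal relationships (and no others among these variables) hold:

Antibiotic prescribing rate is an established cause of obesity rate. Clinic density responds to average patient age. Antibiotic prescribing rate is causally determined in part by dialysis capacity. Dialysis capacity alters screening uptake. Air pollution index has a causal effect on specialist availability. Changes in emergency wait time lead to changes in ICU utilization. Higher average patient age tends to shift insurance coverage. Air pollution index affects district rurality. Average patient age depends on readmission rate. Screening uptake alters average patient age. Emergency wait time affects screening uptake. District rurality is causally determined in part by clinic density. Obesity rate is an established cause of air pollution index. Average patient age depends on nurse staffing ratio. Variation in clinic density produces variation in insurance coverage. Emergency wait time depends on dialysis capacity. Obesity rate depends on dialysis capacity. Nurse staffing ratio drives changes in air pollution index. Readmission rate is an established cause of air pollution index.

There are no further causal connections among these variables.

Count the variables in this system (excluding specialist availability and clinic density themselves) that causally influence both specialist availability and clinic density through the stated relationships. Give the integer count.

The common causes are: dialysis capacity (to specialist availability via dialysis capacity → obesity rate → air pollution index → specialist availability; to clinic density via dialysis capacity → screening uptake → average patient age → clinic density); nurse staffing ratio (to specialist availability via nurse staffing ratio → air pollution index → specialist availability; to clinic density via nurse staffing ratio → average patient age → clinic density); readmission rate (to specialist availability via readmission rate → air pollution index → specialist availability; to clinic density via readmission rate → average patient age → clinic density).
Every other variable lacks a causal path to at least one of specialist availability and clinic density.

3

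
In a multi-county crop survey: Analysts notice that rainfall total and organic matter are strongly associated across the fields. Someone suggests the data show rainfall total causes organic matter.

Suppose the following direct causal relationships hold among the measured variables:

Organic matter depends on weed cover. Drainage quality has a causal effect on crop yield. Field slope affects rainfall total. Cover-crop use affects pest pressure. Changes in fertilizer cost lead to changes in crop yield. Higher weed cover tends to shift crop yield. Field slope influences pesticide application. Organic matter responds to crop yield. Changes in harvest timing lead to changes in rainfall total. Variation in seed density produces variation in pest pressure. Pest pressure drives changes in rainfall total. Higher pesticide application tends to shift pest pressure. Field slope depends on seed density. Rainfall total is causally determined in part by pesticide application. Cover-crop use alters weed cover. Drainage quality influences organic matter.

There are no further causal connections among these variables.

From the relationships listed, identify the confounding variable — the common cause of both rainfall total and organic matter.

cover-crop use

Cover-crop use has a causal path to rainfall total (cover-crop use → pest pressure → rainfall total) and a separate causal path to organic matter (cover-crop use → weed cover → organic matter), so it is a common cause of both.
No stated relationship gives rainfall total a causal route to organic matter, so the correlation is explained by the shared upstream cause rather than a direct effect.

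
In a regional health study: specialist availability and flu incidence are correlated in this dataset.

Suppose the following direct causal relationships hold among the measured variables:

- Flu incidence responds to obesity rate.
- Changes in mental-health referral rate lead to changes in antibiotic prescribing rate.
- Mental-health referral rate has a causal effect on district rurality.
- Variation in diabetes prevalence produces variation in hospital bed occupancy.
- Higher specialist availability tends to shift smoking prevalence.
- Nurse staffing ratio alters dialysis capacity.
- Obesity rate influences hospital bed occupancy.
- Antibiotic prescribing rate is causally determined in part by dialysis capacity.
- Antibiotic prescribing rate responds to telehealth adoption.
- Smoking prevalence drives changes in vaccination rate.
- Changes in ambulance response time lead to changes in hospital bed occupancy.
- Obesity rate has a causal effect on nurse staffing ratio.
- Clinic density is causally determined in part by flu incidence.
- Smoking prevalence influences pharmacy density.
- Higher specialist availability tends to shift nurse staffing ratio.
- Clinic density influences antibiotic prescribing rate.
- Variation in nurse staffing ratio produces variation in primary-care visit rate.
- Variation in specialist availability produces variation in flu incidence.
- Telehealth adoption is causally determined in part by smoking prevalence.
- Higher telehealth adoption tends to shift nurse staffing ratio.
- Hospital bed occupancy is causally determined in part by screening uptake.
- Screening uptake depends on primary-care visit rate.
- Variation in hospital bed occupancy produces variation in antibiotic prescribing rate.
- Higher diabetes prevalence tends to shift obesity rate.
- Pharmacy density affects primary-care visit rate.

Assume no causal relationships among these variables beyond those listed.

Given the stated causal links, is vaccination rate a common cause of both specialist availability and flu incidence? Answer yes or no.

Vaccination rate has no stated causal path to either specialist availability or flu incidence. A confounder must cause both variables, so vaccination rate does not qualify.

no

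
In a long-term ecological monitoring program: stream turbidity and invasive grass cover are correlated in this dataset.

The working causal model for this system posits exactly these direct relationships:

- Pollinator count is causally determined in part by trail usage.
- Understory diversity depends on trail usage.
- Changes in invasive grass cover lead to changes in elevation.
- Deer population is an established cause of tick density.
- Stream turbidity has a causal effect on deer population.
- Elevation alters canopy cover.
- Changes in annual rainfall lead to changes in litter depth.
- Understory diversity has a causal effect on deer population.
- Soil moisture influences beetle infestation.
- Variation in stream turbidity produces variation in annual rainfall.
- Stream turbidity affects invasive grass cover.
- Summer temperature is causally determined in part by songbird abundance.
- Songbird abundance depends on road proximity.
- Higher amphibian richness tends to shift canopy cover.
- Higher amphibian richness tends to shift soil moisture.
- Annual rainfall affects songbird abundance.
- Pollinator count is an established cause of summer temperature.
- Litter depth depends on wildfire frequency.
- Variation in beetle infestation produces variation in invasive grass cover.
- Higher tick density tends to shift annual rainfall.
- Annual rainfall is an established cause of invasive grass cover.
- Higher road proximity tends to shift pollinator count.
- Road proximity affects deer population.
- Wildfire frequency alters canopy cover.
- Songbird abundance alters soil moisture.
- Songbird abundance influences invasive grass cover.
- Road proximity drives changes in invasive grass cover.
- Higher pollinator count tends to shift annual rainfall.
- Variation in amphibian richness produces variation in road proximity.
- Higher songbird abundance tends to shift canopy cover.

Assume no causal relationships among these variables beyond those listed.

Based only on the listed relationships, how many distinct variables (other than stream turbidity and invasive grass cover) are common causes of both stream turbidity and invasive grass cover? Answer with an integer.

0

No listed variable has a causal path to both stream turbidity and invasive grass cover, so there are no common causes.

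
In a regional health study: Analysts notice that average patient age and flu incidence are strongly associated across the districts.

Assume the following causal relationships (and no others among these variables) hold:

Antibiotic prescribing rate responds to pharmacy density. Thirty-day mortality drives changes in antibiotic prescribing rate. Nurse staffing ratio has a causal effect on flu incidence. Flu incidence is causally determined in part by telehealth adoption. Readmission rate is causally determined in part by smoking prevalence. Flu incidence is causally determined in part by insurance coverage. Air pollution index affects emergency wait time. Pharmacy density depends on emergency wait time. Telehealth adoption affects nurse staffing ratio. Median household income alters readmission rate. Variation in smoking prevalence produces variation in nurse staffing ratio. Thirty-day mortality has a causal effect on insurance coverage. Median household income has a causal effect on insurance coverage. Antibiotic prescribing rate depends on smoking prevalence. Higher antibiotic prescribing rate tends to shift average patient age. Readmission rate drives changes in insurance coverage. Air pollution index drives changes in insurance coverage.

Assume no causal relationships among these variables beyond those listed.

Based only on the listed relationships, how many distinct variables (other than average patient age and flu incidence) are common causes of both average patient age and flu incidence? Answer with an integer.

The common causes are: air pollution index (to average patient age via air pollution index → emergency wait time → pharmacy density → antibiotic prescribing rate → average patient age; to flu incidence via air pollution index → insurance coverage → flu incidence); smoking prevalence (to average patient age via smoking prevalence → antibiotic prescribing rate → average patient age; to flu incidence via smoking prevalence → nurse staffing ratio → flu incidence); thirty-day mortality (to average patient age via thirty-day mortality → antibiotic prescribing rate → average patient age; to flu incidence via thirty-day mortality → insurance coverage → flu incidence).
Every other variable lacks a causal path to at least one of average patient age and flu incidence.

3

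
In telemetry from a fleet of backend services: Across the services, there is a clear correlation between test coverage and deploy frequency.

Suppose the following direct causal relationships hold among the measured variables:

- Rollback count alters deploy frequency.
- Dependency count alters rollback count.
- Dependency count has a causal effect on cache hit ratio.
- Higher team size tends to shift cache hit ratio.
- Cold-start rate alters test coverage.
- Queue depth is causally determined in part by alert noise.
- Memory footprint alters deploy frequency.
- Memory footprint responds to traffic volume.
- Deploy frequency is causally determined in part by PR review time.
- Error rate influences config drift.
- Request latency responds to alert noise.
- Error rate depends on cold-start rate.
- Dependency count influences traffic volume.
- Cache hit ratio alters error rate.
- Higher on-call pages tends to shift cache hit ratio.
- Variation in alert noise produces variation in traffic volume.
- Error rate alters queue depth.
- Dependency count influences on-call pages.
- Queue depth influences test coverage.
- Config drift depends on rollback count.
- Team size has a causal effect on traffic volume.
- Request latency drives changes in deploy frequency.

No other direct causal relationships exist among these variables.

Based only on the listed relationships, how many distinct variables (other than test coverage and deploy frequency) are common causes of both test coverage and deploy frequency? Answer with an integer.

The common causes are: alert noise (to test coverage via alert noise → queue depth → test coverage; to deploy frequency via alert noise → request latency → deploy frequency); dependency count (to test coverage via dependency count → cache hit ratio → error rate → queue depth → test coverage; to deploy frequency via dependency count → rollback count → deploy frequency); team size (to test coverage via team size → cache hit ratio → error rate → queue depth → test coverage; to deploy frequency via team size → traffic volume → memory footprint → deploy frequency).
Every other variable lacks a causal path to at least one of test coverage and deploy frequency.

3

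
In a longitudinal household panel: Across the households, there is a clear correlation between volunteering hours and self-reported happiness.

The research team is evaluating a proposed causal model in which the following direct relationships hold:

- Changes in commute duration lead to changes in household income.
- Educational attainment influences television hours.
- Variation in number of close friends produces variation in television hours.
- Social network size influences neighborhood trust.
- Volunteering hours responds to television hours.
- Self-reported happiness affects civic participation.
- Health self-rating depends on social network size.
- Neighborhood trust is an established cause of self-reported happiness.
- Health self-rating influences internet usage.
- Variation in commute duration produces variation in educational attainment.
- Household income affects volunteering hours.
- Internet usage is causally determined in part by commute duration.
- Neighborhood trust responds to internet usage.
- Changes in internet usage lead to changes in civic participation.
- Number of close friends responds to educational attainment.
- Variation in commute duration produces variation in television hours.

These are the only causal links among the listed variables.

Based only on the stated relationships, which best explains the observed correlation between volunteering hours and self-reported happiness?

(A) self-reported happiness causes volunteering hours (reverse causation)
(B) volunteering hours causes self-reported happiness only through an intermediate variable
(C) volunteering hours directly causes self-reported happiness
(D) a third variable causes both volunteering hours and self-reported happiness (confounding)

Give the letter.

Commute duration causes volunteering hours (commute duration → household income → volunteering hours) and self-reported happiness (commute duration → internet usage → neighborhood trust → self-reported happiness) — a common cause creating the correlation.
There is no stated path from volunteering hours to self-reported happiness or from self-reported happiness to volunteering hours, so neither direct nor reverse causation applies.

D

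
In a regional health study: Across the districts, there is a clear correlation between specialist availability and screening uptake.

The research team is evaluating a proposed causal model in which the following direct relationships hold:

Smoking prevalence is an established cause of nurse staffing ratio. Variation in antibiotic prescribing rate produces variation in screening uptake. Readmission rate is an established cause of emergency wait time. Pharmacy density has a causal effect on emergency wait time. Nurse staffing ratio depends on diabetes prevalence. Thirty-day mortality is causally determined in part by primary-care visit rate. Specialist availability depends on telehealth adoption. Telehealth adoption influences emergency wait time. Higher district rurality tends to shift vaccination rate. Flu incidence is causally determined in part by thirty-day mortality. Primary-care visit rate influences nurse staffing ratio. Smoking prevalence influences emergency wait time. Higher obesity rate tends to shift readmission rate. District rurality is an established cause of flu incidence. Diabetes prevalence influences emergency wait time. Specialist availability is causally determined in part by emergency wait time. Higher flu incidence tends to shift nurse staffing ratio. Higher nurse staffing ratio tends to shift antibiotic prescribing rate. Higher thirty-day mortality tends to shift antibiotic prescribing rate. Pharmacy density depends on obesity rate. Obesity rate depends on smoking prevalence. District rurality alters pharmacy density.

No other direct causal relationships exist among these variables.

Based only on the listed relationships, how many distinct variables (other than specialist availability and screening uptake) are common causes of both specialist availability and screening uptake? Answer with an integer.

The common causes are: diabetes prevalence (to specialist availability via diabetes prevalence → emergency wait time → specialist availability; to screening uptake via diabetes prevalence → nurse staffing ratio → antibiotic prescribing rate → screening uptake); district rurality (to specialist availability via district rurality → pharmacy density → emergency wait time → specialist availability; to screening uptake via district rurality → flu incidence → nurse staffing ratio → antibiotic prescribing rate → screening uptake); smoking prevalence (to specialist availability via smoking prevalence → emergency wait time → specialist availability; to screening uptake via smoking prevalence → nurse staffing ratio → antibiotic prescribing rate → screening uptake).
Every other variable lacks a causal path to at least one of specialist availability and screening uptake.

3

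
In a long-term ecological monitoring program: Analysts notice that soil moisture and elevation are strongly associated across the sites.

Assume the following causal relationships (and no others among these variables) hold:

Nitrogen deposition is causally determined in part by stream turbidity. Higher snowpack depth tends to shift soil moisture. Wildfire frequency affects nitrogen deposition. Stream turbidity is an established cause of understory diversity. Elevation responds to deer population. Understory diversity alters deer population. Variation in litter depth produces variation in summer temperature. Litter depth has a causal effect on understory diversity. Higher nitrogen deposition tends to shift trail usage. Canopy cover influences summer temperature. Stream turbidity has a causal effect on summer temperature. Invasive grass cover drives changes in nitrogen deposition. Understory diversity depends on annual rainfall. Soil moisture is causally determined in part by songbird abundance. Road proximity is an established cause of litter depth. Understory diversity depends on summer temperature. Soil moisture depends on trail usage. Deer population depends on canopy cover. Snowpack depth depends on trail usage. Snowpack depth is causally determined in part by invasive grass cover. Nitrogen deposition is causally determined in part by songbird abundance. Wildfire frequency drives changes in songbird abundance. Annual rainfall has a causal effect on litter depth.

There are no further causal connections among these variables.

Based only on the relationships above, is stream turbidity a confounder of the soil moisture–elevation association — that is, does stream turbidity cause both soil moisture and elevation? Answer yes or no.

yes

Stream turbidity has a causal path to soil moisture (stream turbidity → nitrogen deposition → trail usage → soil moisture) and to elevation (stream turbidity → understory diversity → deer population → elevation), so it is a common cause of both — a confounder.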